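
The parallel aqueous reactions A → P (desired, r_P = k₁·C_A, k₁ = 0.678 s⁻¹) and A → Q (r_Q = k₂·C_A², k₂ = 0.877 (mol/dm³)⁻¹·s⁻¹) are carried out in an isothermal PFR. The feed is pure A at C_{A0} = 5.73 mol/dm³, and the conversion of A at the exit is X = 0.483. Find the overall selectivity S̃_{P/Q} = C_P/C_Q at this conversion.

C_A = C_{A0}(1−X) = 2.962 mol/dm³.
Along a PFR/batch, dC_P/dC_A = −r_P/(r_P+r_Q) = −k₁/(k₁+k₂·C_A).
Integrating from C_{A0} to C_A: C_P = (0.678/0.877)·ln[(0.678+0.877·5.73)/(0.678+0.877·2.96)] = 0.7731·ln(5.703/3.276) = 0.4286 mol/dm³.
C_Q = (C_{A0}−C_A)−C_P = 2.339 mol/dm³; S̃_{P/Q} = 0.4286/2.339 = 0.183.

0.183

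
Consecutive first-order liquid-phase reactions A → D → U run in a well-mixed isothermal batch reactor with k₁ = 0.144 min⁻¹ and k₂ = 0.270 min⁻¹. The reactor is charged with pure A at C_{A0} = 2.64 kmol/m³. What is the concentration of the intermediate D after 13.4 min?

0.357 kmol/m³

Solving the coupled first-order balances gives C_D(t) = [k₁/(k₂−k₁)]·C_{A0}·(e^(−k₁t) − e^(−k₂t)).
e^(−k₁t) = e^(−0.144×13.4) = e^(−1.930) = 0.1452; e^(−k₂t) = e^(−3.618) = 0.02684.
C_D = 0.144×2.64/(0.270−0.144) × (0.1452−0.02684) = 3.017×0.1184 = 0.3571 kmol/m³.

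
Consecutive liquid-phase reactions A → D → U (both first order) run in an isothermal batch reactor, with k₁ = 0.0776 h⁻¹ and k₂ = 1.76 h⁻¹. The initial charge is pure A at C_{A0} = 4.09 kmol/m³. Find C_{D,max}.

Evaluating C_D at t_opt = ln(k₂/k₁)/(k₂−k₁) gives C_{D,max}/C_{A0} = (k₁/k₂)^[k₂/(k₂−k₁)].
= (0.0776/1.76)^(1.76/(1.76−0.0776)) = (0.04409)^(1.046) = 0.03818.
C_{D,max} = 0.03818×4.09 = 0.156 kmol/m³.

0.156 kmol/m³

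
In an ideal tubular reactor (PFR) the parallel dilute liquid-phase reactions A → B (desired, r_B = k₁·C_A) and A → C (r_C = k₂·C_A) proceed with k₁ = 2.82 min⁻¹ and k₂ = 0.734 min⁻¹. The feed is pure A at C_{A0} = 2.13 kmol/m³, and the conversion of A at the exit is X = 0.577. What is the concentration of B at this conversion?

C_A = C_{A0}(1−X) = 0.9010 kmol/m³.
Both paths are first order in A, so the instantaneous fraction to B is constant: dC_B/d(−C_A) = k₁/(k₁+k₂) = 0.7935.
C_B = 0.7935·(C_{A0}−C_A) = 0.7935×1.229 = 0.975 kmol/m³.

0.975 kmol/m³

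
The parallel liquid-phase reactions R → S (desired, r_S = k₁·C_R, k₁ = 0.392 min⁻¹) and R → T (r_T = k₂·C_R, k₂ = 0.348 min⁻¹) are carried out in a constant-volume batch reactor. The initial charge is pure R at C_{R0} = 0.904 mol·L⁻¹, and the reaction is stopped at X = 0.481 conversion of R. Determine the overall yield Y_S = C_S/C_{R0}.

0.255

C_R = C_{R0}(1−X) = 0.4692 mol·L⁻¹.
Both paths are first order in R, so the instantaneous fraction to S is constant: dC_S/d(−C_R) = k₁/(k₁+k₂) = 0.5297.
C_S = 0.5297·(C_{R0}−C_R) = 0.5297×0.4348 = 0.230 mol·L⁻¹.
Y_S = C_S/C_{R0} = 0.2303/0.904 = 0.255.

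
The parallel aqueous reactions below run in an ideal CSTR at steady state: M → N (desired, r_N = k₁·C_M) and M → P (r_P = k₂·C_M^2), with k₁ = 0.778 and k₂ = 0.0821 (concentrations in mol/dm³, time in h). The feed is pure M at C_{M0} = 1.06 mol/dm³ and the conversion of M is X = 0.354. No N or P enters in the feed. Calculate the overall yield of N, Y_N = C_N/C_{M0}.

0.330

Exit C_M = C_{M0}(1−X) = 1.06×0.646 = 0.6848 mol/dm³.
A CSTR operates uniformly at the exit composition, giving r_N = 0.5327 and r_P = 0.03850 (each k·C_M^n at C_M = 0.6848).
Fraction of consumed M going to N: r_N/(r_N+r_P) = 0.9326.
C_N = 0.9326·C_{M0}·X = 0.9326×1.06×0.354 = 0.350 mol/dm³; Y_N = C_N/C_{M0} = 0.330.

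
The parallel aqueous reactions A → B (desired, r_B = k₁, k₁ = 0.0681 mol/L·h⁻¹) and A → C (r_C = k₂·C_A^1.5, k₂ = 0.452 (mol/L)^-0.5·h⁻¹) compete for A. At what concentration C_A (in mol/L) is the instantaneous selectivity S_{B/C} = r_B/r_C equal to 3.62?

0.120 mol/L

S_{B/C} = (k₁/k₂)·C_A^-1.5 ⇒ C_A = (S·k₂/k₁)^(1/(-1.5)).
= (3.62×0.452/0.0681)^(-0.6667) = (24.03)^(-0.6667) = 0.120 mol/L.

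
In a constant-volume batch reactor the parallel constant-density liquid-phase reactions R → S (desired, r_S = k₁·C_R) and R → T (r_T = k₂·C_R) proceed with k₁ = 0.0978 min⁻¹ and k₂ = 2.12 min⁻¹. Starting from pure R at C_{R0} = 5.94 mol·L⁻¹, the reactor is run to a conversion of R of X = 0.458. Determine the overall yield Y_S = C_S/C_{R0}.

0.0202

C_R = C_{R0}(1−X) = 3.219 mol·L⁻¹.
Both paths are first order in R, so the instantaneous fraction to S is constant: dC_S/d(−C_R) = k₁/(k₁+k₂) = 0.04410.
C_S = 0.04410·(C_{R0}−C_R) = 0.04410×2.721 = 0.120 mol·L⁻¹.
Y_S = C_S/C_{R0} = 0.1200/5.94 = 0.0202.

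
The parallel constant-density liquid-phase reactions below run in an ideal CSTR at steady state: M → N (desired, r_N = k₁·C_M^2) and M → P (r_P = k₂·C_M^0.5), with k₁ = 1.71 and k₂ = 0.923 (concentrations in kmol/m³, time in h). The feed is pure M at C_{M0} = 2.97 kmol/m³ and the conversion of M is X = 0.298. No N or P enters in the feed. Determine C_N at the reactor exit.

0.751 kmol/m³

Exit C_M = C_{M0}(1−X) = 2.97×0.702 = 2.085 kmol/m³.
Rates in a CSTR are evaluated at the outlet concentration: r_N = 1.71×2.085^2 = 7.433, r_P = 0.923×2.085^0.5 = 1.333.
Fraction of consumed M going to N: r_N/(r_N+r_P) = 0.8480.
C_N = 0.8480·C_{M0}·X = 0.8480×2.97×0.298 = 0.751 kmol/m³.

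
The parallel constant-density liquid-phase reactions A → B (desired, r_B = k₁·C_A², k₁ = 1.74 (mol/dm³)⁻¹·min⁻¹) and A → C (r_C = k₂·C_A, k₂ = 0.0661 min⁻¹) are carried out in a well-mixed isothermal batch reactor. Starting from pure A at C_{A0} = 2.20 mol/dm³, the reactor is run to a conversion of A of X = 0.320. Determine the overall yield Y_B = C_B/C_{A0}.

0.313

C_A = C_{A0}(1−X) = 1.496 mol/dm³.
Along a PFR/batch, dC_C/dC_A = −r_C/(r_B+r_C) = −k₂/(k₂+k₁·C_A).
Integrating from C_{A0} to C_A: C_C = (0.0661/1.74)·ln[(0.0661+1.74·2.20)/(0.0661+1.74·1.50)] = 0.03799·ln(3.894/2.669) = 0.01435 mol/dm³.
Then C_B = (C_{A0}−C_A) − C_C = 0.7040 − 0.01435 = 0.6897 mol/dm³.
Y_B = C_B/C_{A0} = 0.6897/2.20 = 0.313.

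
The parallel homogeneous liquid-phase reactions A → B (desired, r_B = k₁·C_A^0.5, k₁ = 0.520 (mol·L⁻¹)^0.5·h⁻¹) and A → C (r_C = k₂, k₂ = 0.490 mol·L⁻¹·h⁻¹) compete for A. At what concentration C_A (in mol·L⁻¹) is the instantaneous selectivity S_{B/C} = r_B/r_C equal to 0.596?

S_{B/C} = (k₁/k₂)·C_A^0.5 ⇒ C_A = (S·k₂/k₁)^(2).
= (0.596×0.490/0.520)^(2) = (0.5616)^(2) = 0.315 mol·L⁻¹.

0.315 mol·L⁻¹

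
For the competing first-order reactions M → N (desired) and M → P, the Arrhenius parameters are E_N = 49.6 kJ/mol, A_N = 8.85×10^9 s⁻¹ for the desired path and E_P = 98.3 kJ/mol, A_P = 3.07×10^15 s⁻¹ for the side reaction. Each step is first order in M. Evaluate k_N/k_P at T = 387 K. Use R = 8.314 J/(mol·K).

With equal orders, S_{N/P} = k_N/k_P = (A_N/A_P)·exp[(E_P−E_N)/(RT)].
(E_P−E_N)/(RT) = (98.3−49.6)×10³/(8.314×387) = 48700/3218 = 15.14.
k_N/k_P = (8.85×10^9/3.07×10^15)·exp(15.14) = 2.883×10^-6 × 3.745×10^6 = 10.8.
Since E_N < E_P, lowering the temperature improves selectivity toward N.

10.8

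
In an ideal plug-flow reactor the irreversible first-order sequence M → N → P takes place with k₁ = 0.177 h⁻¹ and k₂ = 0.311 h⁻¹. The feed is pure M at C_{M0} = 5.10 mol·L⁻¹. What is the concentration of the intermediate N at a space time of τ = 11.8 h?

For first-order series with pure M initially, C_N(τ) = k₁C_{M0}/(k₂−k₁)·(e^(−k₁τ) − e^(−k₂τ)).
e^(−k₁τ) = e^(−0.177×11.8) = e^(−2.089) = 0.1239; e^(−k₂τ) = e^(−3.670) = 0.02548.
C_N = 0.177×5.10/(0.311−0.177) × (0.1239−0.02548) = 6.737×0.09838 = 0.6627 mol·L⁻¹.

0.663 mol·L⁻¹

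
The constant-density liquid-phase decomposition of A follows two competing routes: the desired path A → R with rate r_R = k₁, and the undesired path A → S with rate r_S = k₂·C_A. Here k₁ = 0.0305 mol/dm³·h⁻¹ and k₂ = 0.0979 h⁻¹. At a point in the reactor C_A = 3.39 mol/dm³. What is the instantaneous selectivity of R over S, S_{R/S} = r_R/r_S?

S_{R/S} = r_R/r_S = (k₁)/(k₂·C_A) = (k₁/k₂)·C_A⁻¹.
= (0.0305) / (0.0979×3.390) = 0.03050/0.3319 = 0.0919.

0.0919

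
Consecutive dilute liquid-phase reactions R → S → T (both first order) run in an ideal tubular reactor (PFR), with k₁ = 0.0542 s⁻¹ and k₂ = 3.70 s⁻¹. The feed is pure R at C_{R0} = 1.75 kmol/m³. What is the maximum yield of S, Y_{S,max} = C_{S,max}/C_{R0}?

At the optimum, C_{S,max}/C_{R0} = (k₁/k₂)^[k₂/(k₂−k₁)].
= (0.0542/3.70)^(3.70/(3.70−0.0542)) = (0.01465)^(1.015) = 0.01376.

0.0138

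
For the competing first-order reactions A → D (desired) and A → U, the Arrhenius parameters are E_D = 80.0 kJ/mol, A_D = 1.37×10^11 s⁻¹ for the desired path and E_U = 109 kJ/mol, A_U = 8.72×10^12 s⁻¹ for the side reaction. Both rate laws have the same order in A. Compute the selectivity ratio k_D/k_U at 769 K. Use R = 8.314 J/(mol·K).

k_D/k_U = (A_D/A_U)·exp[−(E_D−E_U)/(RT)] = (A_D/A_U)·exp[(E_U−E_D)/(RT)].
(E_U−E_D)/(RT) = (109−80.0)×10³/(8.314×769) = 29000/6393 = 4.536.
k_D/k_U = (1.37×10^11/8.72×10^12)·exp(4.536) = 0.01571 × 93.31 = 1.47.
Since E_D < E_U, lowering the temperature improves selectivity toward D.

1.47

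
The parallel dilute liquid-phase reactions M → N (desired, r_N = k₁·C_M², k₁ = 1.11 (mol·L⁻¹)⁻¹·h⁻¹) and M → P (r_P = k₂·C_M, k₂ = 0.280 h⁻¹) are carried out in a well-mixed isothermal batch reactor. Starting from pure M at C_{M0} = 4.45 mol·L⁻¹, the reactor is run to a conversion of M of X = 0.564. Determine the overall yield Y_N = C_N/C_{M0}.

C_M = C_{M0}(1−X) = 1.940 mol·L⁻¹.
Along a PFR/batch, dC_P/dC_M = −r_P/(r_N+r_P) = −k₂/(k₂+k₁·C_M).
Integrating from C_{M0} to C_M: C_P = (0.280/1.11)·ln[(0.280+1.11·4.45)/(0.280+1.11·1.94)] = 0.2523·ln(5.220/2.434) = 0.1925 mol·L⁻¹.
Then C_N = (C_{M0}−C_M) − C_P = 2.510 − 0.1925 = 2.317 mol·L⁻¹.
Y_N = C_N/C_{M0} = 2.317/4.45 = 0.521.

0.521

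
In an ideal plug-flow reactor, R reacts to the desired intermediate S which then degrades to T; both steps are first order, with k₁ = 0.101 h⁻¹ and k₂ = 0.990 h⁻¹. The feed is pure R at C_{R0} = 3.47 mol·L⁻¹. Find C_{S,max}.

0.273 mol·L⁻¹

Evaluating C_S at τ_opt = ln(k₂/k₁)/(k₂−k₁) gives C_{S,max}/C_{R0} = (k₁/k₂)^[k₂/(k₂−k₁)].
= (0.101/0.990)^(0.990/(0.990−0.101)) = (0.1020)^(1.114) = 0.07872.
C_{S,max} = 0.07872×3.47 = 0.273 mol·L⁻¹.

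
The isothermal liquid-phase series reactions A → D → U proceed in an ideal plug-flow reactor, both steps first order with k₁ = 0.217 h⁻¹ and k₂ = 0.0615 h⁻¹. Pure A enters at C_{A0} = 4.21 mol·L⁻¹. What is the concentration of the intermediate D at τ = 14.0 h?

2.20 mol·L⁻¹

For first-order series with pure A initially, C_D(τ) = k₁C_{A0}/(k₂−k₁)·(e^(−k₁τ) − e^(−k₂τ)).
e^(−k₁τ) = e^(−0.217×14.0) = e^(−3.038) = 0.04793; e^(−k₂τ) = e^(−0.8610) = 0.4227.
C_D = 0.217×4.21/(0.0615−0.217) × (0.04793−0.4227) = (-5.875)×(-0.3748) = 2.202 mol·L⁻¹.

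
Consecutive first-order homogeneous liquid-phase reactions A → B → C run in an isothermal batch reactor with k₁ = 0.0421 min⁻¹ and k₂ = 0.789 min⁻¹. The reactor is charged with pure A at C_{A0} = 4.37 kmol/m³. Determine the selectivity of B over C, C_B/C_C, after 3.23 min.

The intermediate concentration in a first-order A→B→C sequence is C_B = k₁C_{A0}(e^(−k₁t) − e^(−k₂t))/(k₂−k₁).
e^(−k₁t) = e^(−0.0421×3.23) = e^(−0.1360) = 0.8729; e^(−k₂t) = e^(−2.548) = 0.07820.
C_B = 0.0421×4.37/(0.789−0.0421) × (0.8729−0.07820) = 0.2463×0.7947 = 0.1957 kmol/m³.
C_A = C_{A0}e^(−k₁t) = 3.814 kmol/m³, so C_C = C_{A0}−C_A−C_B = 0.3599 kmol/m³; C_B/C_C = 0.544.

0.544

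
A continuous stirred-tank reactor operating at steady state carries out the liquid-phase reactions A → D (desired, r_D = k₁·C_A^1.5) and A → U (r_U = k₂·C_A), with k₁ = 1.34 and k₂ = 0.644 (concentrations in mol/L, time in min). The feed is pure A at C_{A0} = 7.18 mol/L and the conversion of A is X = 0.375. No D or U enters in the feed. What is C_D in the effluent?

Exit C_A = C_{A0}(1−X) = 7.18×0.625 = 4.487 mol/L.
Rates in a CSTR are evaluated at the outlet concentration: r_D = 1.34×4.487^1.5 = 12.74, r_U = 0.644×4.487 = 2.890.
Fraction of consumed A going to D: r_D/(r_D+r_U) = 0.8151.
C_D = 0.8151·C_{A0}·X = 0.8151×7.18×0.375 = 2.19 mol/L.

2.19 mol/L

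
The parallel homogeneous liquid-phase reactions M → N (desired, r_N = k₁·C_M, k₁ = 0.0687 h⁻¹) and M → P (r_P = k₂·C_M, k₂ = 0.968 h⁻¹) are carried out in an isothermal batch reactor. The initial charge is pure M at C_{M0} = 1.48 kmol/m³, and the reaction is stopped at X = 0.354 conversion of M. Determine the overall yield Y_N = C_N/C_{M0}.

C_M = C_{M0}(1−X) = 0.9561 kmol/m³.
Both paths are first order in M, so the instantaneous fraction to N is constant: dC_N/d(−C_M) = k₁/(k₁+k₂) = 0.06627.
C_N = 0.06627·(C_{M0}−C_M) = 0.06627×0.5239 = 0.0347 kmol/m³.
Y_N = C_N/C_{M0} = 0.03472/1.48 = 0.0235.

0.0235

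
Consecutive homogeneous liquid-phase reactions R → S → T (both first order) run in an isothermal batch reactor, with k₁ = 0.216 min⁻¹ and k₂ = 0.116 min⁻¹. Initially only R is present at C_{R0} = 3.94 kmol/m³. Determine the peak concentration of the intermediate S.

For a first-order series the maximum intermediate yield is C_{S,max}/C_{R0} = (k₁/k₂)^[k₂/(k₂−k₁)].
= (0.216/0.116)^(0.116/(0.116−0.216)) = (1.862)^(-1.160) = 0.4862.
C_{S,max} = 0.4862×3.94 = 1.92 kmol/m³.

1.92 kmol/m³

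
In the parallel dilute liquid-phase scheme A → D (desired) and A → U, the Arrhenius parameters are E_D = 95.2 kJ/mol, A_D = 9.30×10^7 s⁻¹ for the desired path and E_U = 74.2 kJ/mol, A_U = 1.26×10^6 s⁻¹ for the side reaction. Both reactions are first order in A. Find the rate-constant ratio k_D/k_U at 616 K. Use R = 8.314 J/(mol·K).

Since both paths have the same order in A, the concentration cancels and S_{D/U} = k_D/k_U = (A_D/A_U)·exp[(E_U−E_D)/(RT)].
(E_U−E_D)/(RT) = (74.2−95.2)×10³/(8.314×616) = -21000/5121 = -4.100.
k_D/k_U = (9.30×10^7/1.26×10^6)·exp(-4.100) = 73.81 × 0.01657 = 1.22.

1.22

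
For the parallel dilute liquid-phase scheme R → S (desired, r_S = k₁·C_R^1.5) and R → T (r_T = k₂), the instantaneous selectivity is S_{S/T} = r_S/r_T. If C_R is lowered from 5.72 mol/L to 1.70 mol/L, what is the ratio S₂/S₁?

0.162

S_{S/T} = (k₁/k₂)·C_R^1.5, so S₂/S₁ = (C_{R,2}/C_{R,1})^1.5.
= (1.70/5.72)^1.5 = (0.2972)^1.5 = 0.162.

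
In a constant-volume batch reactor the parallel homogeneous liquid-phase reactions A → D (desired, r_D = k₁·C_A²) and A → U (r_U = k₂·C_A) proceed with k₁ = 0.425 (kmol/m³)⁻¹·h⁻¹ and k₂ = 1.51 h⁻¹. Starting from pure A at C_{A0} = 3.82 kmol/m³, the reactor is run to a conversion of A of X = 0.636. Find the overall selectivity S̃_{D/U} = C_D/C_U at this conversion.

C_A = C_{A0}(1−X) = 1.390 kmol/m³.
Along a PFR/batch, dC_U/dC_A = −r_U/(r_D+r_U) = −k₂/(k₂+k₁·C_A).
Integrating from C_{A0} to C_A: C_U = (1.51/0.425)·ln[(1.51+0.425·3.82)/(1.51+0.425·1.39)] = 3.553·ln(3.133/2.101) = 1.420 kmol/m³.
Then C_D = (C_{A0}−C_A) − C_U = 2.430 − 1.420 = 1.009 kmol/m³.
S̃_{D/U} = C_D/C_U = 1.009/1.420 = 0.711.

0.711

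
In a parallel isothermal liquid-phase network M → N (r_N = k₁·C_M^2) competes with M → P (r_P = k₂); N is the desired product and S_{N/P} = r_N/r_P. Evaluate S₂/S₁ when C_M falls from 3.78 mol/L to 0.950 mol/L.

S_{N/P} = (k₁/k₂)·C_M^2, so S₂/S₁ = (C_{M,2}/C_{M,1})^2.
= (0.950/3.78)^2 = (0.2513)^2 = 0.0632.

0.0632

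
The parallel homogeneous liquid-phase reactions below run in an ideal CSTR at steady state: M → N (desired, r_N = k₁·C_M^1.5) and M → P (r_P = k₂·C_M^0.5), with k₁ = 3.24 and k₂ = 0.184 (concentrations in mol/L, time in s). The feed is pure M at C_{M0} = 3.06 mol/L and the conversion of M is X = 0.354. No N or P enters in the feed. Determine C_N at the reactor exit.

Exit C_M = C_{M0}(1−X) = 3.06×0.646 = 1.977 mol/L.
In a CSTR the entire volume is at exit conditions, so r_N = 3.24×1.977^1.5 = 9.005 and r_P = 0.184×1.977^0.5 = 0.2587.
Fraction of consumed M going to N: r_N/(r_N+r_P) = 0.9721.
C_N = 0.9721·C_{M0}·X = 0.9721×3.06×0.354 = 1.05 mol/L.

1.05 mol/L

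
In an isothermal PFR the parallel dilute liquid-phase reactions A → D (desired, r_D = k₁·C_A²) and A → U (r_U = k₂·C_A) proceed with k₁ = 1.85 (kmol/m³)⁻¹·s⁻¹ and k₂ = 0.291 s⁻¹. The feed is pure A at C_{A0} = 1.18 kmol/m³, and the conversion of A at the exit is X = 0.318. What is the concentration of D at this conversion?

0.323 kmol/m³

C_A = C_{A0}(1−X) = 0.8048 kmol/m³.
Along a PFR/batch, dC_U/dC_A = −r_U/(r_D+r_U) = −k₂/(k₂+k₁·C_A).
Integrating from C_{A0} to C_A: C_U = (0.291/1.85)·ln[(0.291+1.85·1.18)/(0.291+1.85·0.805)] = 0.1573·ln(2.474/1.780) = 0.05180 kmol/m³.
Then C_D = (C_{A0}−C_A) − C_U = 0.3752 − 0.05180 = 0.3234 kmol/m³.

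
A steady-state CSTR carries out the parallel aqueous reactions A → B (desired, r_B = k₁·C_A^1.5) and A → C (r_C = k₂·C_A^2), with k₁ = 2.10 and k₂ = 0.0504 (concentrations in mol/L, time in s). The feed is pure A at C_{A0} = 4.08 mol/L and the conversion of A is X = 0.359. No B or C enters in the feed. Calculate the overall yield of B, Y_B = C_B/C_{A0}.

0.346

Exit C_A = C_{A0}(1−X) = 4.08×0.641 = 2.615 mol/L.
Rates in a CSTR are evaluated at the outlet concentration: r_B = 2.10×2.615^1.5 = 8.882, r_C = 0.0504×2.615^2 = 0.3447.
Fraction of consumed A going to B: r_B/(r_B+r_C) = 0.9626.
C_B = 0.9626·C_{A0}·X = 0.9626×4.08×0.359 = 1.41 mol/L; Y_B = C_B/C_{A0} = 0.346.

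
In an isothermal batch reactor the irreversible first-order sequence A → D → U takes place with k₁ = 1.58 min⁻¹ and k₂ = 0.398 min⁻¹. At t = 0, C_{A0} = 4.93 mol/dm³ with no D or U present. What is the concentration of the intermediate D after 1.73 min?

2.88 mol/dm³

For first-order series with pure A initially, C_D(t) = k₁C_{A0}/(k₂−k₁)·(e^(−k₁t) − e^(−k₂t)).
e^(−k₁t) = e^(−1.58×1.73) = e^(−2.733) = 0.06500; e^(−k₂t) = e^(−0.6885) = 0.5023.
C_D = 1.58×4.93/(0.398−1.58) × (0.06500−0.5023) = (-6.590)×(-0.4373) = 2.882 mol/dm³.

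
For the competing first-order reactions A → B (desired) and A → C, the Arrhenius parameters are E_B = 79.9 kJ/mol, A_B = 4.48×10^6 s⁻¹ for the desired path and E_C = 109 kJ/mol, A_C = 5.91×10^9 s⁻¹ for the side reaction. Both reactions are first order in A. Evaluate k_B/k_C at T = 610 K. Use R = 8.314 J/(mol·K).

Since both paths have the same order in A, the concentration cancels and S_{B/C} = k_B/k_C = (A_B/A_C)·exp[(E_C−E_B)/(RT)].
(E_C−E_B)/(RT) = (109−79.9)×10³/(8.314×610) = 29100/5072 = 5.738.
k_B/k_C = (4.48×10^6/5.91×10^9)·exp(5.738) = 7.580×10^-4 × 310.4 = 0.235.
Since E_B < E_C, lowering the temperature improves selectivity toward B.

0.235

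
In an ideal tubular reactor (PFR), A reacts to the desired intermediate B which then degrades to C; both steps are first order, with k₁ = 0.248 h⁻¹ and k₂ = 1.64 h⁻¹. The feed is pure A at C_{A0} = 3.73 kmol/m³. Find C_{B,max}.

For a first-order series the maximum intermediate yield is C_{B,max}/C_{A0} = (k₁/k₂)^[k₂/(k₂−k₁)].
= (0.248/1.64)^(1.64/(1.64−0.248)) = (0.1512)^(1.178) = 0.1080.
C_{B,max} = 0.1080×3.73 = 0.403 kmol/m³.

0.403 kmol/m³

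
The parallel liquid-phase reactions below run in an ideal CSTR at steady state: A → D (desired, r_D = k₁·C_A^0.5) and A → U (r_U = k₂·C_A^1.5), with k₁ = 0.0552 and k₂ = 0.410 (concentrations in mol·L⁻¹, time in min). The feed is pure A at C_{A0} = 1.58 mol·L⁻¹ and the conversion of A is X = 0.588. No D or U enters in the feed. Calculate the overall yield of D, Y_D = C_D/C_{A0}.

Exit C_A = C_{A0}(1−X) = 1.58×0.412 = 0.6510 mol·L⁻¹.
A CSTR operates uniformly at the exit composition, giving r_D = 0.04454 and r_U = 0.2153 (each k·C_A^n at C_A = 0.6510).
Fraction of consumed A going to D: r_D/(r_D+r_U) = 0.1714.
C_D = 0.1714·C_{A0}·X = 0.1714×1.58×0.588 = 0.159 mol·L⁻¹; Y_D = C_D/C_{A0} = 0.101.

0.101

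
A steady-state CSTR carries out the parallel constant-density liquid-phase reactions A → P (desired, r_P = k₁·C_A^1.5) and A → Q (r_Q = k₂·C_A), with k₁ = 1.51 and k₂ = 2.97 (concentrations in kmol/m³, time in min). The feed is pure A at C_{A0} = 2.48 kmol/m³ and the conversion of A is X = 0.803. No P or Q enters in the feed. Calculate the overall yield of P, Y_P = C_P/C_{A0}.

Exit C_A = C_{A0}(1−X) = 2.48×0.197 = 0.4886 kmol/m³.
A CSTR operates uniformly at the exit composition, giving r_P = 0.5156 and r_Q = 1.451 (each k·C_A^n at C_A = 0.4886).
Fraction of consumed A going to P: r_P/(r_P+r_Q) = 0.2622.
C_P = 0.2622·C_{A0}·X = 0.2622×2.48×0.803 = 0.522 kmol/m³; Y_P = C_P/C_{A0} = 0.211.

0.211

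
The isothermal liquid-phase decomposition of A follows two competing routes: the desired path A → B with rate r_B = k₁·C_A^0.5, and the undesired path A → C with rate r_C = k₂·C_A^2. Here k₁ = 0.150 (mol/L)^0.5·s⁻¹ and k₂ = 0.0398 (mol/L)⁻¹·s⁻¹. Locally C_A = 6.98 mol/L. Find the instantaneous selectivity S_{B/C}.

S_{B/C} = r_B/r_C = (k₁·C_A^0.5)/(k₂·C_A^2) = (k₁/k₂)·C_A^-1.5.
= (0.150×6.980^0.5) / (0.0398×6.980^2) = 0.3963/1.939 = 0.204.

0.204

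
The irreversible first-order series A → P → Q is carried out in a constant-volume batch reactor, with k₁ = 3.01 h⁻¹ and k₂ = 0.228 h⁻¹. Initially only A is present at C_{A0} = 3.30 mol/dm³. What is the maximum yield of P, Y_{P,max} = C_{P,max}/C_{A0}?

0.809

Evaluating C_P at t_opt = ln(k₂/k₁)/(k₂−k₁) gives C_{P,max}/C_{A0} = (k₁/k₂)^[k₂/(k₂−k₁)].
= (3.01/0.228)^(0.228/(0.228−3.01)) = (13.20)^(-0.08196) = 0.8094.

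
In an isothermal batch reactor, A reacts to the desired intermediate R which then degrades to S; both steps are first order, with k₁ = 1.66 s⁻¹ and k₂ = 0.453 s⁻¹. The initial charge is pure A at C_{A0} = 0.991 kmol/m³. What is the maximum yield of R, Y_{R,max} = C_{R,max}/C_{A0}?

At the optimum, C_{R,max}/C_{A0} = (k₁/k₂)^[k₂/(k₂−k₁)].
= (1.66/0.453)^(0.453/(0.453−1.66)) = (3.664)^(-0.3753) = 0.6142.

0.614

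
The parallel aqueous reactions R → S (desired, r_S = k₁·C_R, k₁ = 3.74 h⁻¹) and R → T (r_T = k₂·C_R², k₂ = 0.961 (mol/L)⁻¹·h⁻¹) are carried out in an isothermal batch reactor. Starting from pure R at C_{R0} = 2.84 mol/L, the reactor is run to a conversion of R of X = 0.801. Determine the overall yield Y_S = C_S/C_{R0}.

0.565

C_R = C_{R0}(1−X) = 0.5652 mol/L.
Along a PFR/batch, dC_S/dC_R = −r_S/(r_S+r_T) = −k₁/(k₁+k₂·C_R).
Integrating from C_{R0} to C_R: C_S = (3.74/0.961)·ln[(3.74+0.961·2.84)/(3.74+0.961·0.565)] = 3.892·ln(6.469/4.283) = 1.605 mol/L.
Y_S = C_S/C_{R0} = 1.605/2.84 = 0.565.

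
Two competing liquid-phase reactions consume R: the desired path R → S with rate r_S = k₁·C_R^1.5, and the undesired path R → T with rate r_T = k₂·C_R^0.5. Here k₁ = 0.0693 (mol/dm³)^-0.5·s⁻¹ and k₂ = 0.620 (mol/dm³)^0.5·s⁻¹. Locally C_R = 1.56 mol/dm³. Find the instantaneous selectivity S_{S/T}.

0.174

S_{S/T} = r_S/r_T = (k₁·C_R^1.5)/(k₂·C_R^0.5) = (k₁/k₂)·C_R.
= (0.0693×1.560^1.5) / (0.620×1.560^0.5) = 0.1350/0.7744 = 0.174.
Since the desired path is higher order in R, keeping C_R high (PFR or concentrated feed) favours S.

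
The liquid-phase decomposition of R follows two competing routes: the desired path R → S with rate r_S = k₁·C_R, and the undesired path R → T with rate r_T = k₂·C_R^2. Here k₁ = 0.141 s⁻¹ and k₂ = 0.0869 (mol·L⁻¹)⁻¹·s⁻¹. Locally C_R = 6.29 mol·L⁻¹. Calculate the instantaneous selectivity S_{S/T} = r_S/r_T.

0.258

S_{S/T} = r_S/r_T = (k₁·C_R)/(k₂·C_R^2) = (k₁/k₂)·C_R⁻¹.
= (0.141×6.290) / (0.0869×6.290^2) = 0.8869/3.438 = 0.258.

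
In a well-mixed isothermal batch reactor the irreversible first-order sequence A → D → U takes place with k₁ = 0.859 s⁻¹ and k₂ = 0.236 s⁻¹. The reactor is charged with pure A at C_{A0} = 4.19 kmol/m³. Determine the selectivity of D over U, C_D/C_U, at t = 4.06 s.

Solving the coupled first-order balances gives C_D(t) = [k₁/(k₂−k₁)]·C_{A0}·(e^(−k₁t) − e^(−k₂t)).
e^(−k₁t) = e^(−0.859×4.06) = e^(−3.488) = 0.03058; e^(−k₂t) = e^(−0.9582) = 0.3836.
C_D = 0.859×4.19/(0.236−0.859) × (0.03058−0.3836) = (-5.777)×(-0.3530) = 2.039 kmol/m³.
C_A = C_{A0}e^(−k₁t) = 0.1281 kmol/m³, so C_U = C_{A0}−C_A−C_D = 2.022 kmol/m³; C_D/C_U = 1.01.

1.01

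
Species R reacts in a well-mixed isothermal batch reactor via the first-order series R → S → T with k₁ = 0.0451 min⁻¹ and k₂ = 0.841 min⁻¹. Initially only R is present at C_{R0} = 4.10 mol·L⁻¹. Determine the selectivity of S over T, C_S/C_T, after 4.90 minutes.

The intermediate concentration in a first-order A→B→C sequence is C_S = k₁C_{R0}(e^(−k₁t) − e^(−k₂t))/(k₂−k₁).
e^(−k₁t) = e^(−0.0451×4.90) = e^(−0.2210) = 0.8017; e^(−k₂t) = e^(−4.121) = 0.01623.
C_S = 0.0451×4.10/(0.841−0.0451) × (0.8017−0.01623) = 0.2323×0.7855 = 0.1825 mol·L⁻¹.
C_R = C_{R0}e^(−k₁t) = 3.287 mol·L⁻¹, so C_T = C_{R0}−C_R−C_S = 0.6304 mol·L⁻¹; C_S/C_T = 0.289.

0.289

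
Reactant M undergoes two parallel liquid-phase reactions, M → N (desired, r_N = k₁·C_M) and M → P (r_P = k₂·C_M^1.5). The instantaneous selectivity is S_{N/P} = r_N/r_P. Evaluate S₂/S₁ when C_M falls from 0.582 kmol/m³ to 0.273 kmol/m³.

1.46

S_{N/P} = (k₁/k₂)·C_M^-0.5, so S₂/S₁ = (C_{M,2}/C_{M,1})^-0.5.
= (0.273/0.582)^(-0.5) = (0.4691)^(-0.5) = 1.46.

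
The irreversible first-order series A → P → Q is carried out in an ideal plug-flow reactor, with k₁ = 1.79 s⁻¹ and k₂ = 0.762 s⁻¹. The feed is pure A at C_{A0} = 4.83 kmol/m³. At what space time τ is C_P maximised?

Setting dC_P/dτ = 0 gives τ_opt = ln(k₂/k₁)/(k₂−k₁).
= ln(0.762/1.79)/(0.762−1.79) = ln(0.4257)/-1.028 = -0.8540/-1.028 = 0.831 s.

0.831 s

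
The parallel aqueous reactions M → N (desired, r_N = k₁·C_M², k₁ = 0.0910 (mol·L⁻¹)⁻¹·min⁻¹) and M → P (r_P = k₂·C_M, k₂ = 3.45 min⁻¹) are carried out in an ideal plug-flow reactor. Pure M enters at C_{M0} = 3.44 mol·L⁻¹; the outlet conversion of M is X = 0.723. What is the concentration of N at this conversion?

0.135 mol·L⁻¹

C_M = C_{M0}(1−X) = 0.9529 mol·L⁻¹.
Along a PFR/batch, dC_P/dC_M = −r_P/(r_N+r_P) = −k₂/(k₂+k₁·C_M).
Integrating from C_{M0} to C_M: C_P = (3.45/0.0910)·ln[(3.45+0.0910·3.44)/(3.45+0.0910·0.953)] = 37.91·ln(3.763/3.537) = 2.352 mol·L⁻¹.
Then C_N = (C_{M0}−C_M) − C_P = 2.487 − 2.352 = 0.1354 mol·L⁻¹.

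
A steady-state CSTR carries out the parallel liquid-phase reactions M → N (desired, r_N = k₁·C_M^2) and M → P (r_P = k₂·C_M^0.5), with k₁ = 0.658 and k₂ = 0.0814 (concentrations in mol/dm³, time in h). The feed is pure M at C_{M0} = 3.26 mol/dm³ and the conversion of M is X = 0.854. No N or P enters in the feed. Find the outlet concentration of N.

2.02 mol/dm³

Exit C_M = C_{M0}(1−X) = 3.26×0.146 = 0.4760 mol/dm³.
In a CSTR the entire volume is at exit conditions, so r_N = 0.658×0.4760^2 = 0.1491 and r_P = 0.0814×0.4760^0.5 = 0.05616.
Fraction of consumed M going to N: r_N/(r_N+r_P) = 0.7264.
C_N = 0.7264·C_{M0}·X = 0.7264×3.26×0.854 = 2.02 mol/dm³.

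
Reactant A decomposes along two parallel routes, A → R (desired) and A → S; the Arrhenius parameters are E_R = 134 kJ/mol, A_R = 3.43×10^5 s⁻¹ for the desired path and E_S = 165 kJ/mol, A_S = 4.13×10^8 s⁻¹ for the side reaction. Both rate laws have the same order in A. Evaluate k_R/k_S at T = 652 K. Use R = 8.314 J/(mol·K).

Since both paths have the same order in A, the concentration cancels and S_{R/S} = k_R/k_S = (A_R/A_S)·exp[(E_S−E_R)/(RT)].
(E_S−E_R)/(RT) = (165−134)×10³/(8.314×652) = 31000/5421 = 5.719.
k_R/k_S = (3.43×10^5/4.13×10^8)·exp(5.719) = 8.305×10^-4 × 304.5 = 0.253.

0.253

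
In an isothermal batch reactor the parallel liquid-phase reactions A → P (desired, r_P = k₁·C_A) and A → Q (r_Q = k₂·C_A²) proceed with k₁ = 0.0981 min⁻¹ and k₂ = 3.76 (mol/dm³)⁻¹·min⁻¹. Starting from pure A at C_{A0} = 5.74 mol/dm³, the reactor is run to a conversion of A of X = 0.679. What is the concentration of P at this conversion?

C_A = C_{A0}(1−X) = 1.843 mol/dm³.
Along a PFR/batch, dC_P/dC_A = −r_P/(r_P+r_Q) = −k₁/(k₁+k₂·C_A).
Integrating from C_{A0} to C_A: C_P = (0.0981/3.76)·ln[(0.0981+3.76·5.74)/(0.0981+3.76·1.84)] = 0.02609·ln(21.68/7.026) = 0.02940 mol/dm³.

0.0294 mol/dm³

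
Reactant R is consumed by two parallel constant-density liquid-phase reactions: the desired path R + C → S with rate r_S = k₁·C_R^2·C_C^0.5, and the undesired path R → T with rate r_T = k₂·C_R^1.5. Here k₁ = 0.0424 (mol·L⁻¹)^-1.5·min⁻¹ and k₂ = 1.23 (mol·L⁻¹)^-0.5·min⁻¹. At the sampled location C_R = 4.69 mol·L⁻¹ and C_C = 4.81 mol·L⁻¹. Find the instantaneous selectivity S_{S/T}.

0.164

S_{S/T} = r_S/r_T = (k₁·C_R^2·C_C^0.5)/(k₂·C_R^1.5) = (k₁/k₂)·C_R^0.5·C_C^0.5.
= (0.0424×4.690^2×4.810^0.5) / (1.23×4.690^1.5) = 2.045/12.49 = 0.164.
Since the desired path is higher order in R, keeping C_R high (PFR or concentrated feed) favours S.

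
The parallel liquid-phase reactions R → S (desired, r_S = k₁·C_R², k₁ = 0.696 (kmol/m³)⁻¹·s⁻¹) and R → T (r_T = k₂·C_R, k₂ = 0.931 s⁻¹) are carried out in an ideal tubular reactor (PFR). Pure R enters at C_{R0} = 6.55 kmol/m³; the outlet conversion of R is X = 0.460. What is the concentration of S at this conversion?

C_R = C_{R0}(1−X) = 3.537 kmol/m³.
Along a PFR/batch, dC_T/dC_R = −r_T/(r_S+r_T) = −k₂/(k₂+k₁·C_R).
Integrating from C_{R0} to C_R: C_T = (0.931/0.696)·ln[(0.931+0.696·6.55)/(0.931+0.696·3.54)] = 1.338·ln(5.490/3.393) = 0.6437 kmol/m³.
Then C_S = (C_{R0}−C_R) − C_T = 3.013 − 0.6437 = 2.369 kmol/m³.

2.37 kmol/m³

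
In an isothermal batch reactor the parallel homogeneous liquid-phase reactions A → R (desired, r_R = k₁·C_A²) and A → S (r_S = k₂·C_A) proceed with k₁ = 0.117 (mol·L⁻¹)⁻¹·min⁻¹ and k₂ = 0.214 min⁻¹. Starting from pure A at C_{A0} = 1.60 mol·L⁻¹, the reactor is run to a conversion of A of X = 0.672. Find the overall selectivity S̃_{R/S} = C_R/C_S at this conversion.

C_A = C_{A0}(1−X) = 0.5248 mol·L⁻¹.
Along a PFR/batch, dC_S/dC_A = −r_S/(r_R+r_S) = −k₂/(k₂+k₁·C_A).
Integrating from C_{A0} to C_A: C_S = (0.214/0.117)·ln[(0.214+0.117·1.60)/(0.214+0.117·0.525)] = 1.829·ln(0.4012/0.2754) = 0.6881 mol·L⁻¹.
Then C_R = (C_{A0}−C_A) − C_S = 1.075 − 0.6881 = 0.3871 mol·L⁻¹.
S̃_{R/S} = C_R/C_S = 0.3871/0.6881 = 0.562.

0.562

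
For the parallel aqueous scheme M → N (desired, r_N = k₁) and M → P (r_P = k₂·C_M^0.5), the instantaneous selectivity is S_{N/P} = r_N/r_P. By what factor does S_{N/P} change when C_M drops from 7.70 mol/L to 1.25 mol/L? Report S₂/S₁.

S_{N/P} = (k₁/k₂)·C_M^-0.5, so S₂/S₁ = (C_{M,2}/C_{M,1})^-0.5.
= (1.25/7.70)^(-0.5) = (0.1623)^(-0.5) = 2.48.

2.48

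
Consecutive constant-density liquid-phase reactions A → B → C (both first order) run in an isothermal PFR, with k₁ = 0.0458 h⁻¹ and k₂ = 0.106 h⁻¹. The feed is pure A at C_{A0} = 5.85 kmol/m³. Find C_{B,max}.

1.33 kmol/m³

At the optimum, C_{B,max}/C_{A0} = (k₁/k₂)^[k₂/(k₂−k₁)].
= (0.0458/0.106)^(0.106/(0.106−0.0458)) = (0.4321)^(1.761) = 0.2282.
C_{B,max} = 0.2282×5.85 = 1.33 kmol/m³.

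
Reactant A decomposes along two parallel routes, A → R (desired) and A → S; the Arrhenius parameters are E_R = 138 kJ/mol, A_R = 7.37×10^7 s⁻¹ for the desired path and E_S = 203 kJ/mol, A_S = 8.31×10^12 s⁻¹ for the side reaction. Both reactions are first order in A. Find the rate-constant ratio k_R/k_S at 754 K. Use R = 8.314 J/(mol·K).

0.282

Since both paths have the same order in A, the concentration cancels and S_{R/S} = k_R/k_S = (A_R/A_S)·exp[(E_S−E_R)/(RT)].
(E_S−E_R)/(RT) = (203−138)×10³/(8.314×754) = 65000/6269 = 10.37.
k_R/k_S = (7.37×10^7/8.31×10^12)·exp(10.37) = 8.869×10^-6 × 31853 = 0.282.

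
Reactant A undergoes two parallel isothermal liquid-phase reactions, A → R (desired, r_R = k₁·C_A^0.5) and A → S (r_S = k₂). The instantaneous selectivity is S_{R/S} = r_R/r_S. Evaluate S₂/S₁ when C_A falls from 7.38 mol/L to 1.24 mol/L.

0.410

S_{R/S} = (k₁/k₂)·C_A^0.5, so S₂/S₁ = (C_{A,2}/C_{A,1})^0.5.
= (1.24/7.38)^0.5 = (0.1680)^0.5 = 0.410.
Selectivity toward R falls as C_A falls — high-concentration operation is favoured.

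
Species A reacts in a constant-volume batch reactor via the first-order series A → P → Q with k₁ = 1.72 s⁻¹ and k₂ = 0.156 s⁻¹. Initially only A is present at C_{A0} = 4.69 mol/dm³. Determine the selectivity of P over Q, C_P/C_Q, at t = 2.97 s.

For first-order series with pure A initially, C_P(t) = k₁C_{A0}/(k₂−k₁)·(e^(−k₁t) − e^(−k₂t)).
e^(−k₁t) = e^(−1.72×2.97) = e^(−5.108) = 0.006046; e^(−k₂t) = e^(−0.4633) = 0.6292.
C_P = 1.72×4.69/(0.156−1.72) × (0.006046−0.6292) = (-5.158)×(-0.6231) = 3.214 mol/dm³.
C_A = C_{A0}e^(−k₁t) = 0.02835 mol/dm³, so C_Q = C_{A0}−C_A−C_P = 1.448 mol/dm³; C_P/C_Q = 2.22.

2.22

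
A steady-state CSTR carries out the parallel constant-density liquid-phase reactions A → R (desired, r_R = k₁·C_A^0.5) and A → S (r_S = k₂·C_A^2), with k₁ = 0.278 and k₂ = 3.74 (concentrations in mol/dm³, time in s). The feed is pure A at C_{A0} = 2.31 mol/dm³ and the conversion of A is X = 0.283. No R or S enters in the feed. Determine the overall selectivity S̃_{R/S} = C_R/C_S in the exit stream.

0.0349

Exit C_A = C_{A0}(1−X) = 2.31×0.717 = 1.656 mol/dm³.
Rates in a CSTR are evaluated at the outlet concentration: r_R = 0.278×1.656^0.5 = 0.3578, r_S = 3.74×1.656^2 = 10.26.
Overall selectivity = C_R/C_S = r_Rτ/(r_Sτ) = r_R/r_S = 0.0349.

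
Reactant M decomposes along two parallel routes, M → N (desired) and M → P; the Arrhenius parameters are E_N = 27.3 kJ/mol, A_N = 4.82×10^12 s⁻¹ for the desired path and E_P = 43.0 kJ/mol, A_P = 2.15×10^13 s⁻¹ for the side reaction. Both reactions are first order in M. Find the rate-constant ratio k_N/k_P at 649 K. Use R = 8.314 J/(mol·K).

4.11

With equal orders, S_{N/P} = k_N/k_P = (A_N/A_P)·exp[(E_P−E_N)/(RT)].
(E_P−E_N)/(RT) = (43.0−27.3)×10³/(8.314×649) = 15700/5396 = 2.910.
k_N/k_P = (4.82×10^12/2.15×10^13)·exp(2.910) = 0.2242 × 18.35 = 4.11.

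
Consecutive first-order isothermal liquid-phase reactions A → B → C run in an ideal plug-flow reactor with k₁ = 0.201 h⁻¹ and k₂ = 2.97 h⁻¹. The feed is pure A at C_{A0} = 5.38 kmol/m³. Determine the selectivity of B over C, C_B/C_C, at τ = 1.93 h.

For first-order series with pure A initially, C_B(τ) = k₁C_{A0}/(k₂−k₁)·(e^(−k₁τ) − e^(−k₂τ)).
e^(−k₁τ) = e^(−0.201×1.93) = e^(−0.3879) = 0.6785; e^(−k₂τ) = e^(−5.732) = 0.003240.
C_B = 0.201×5.38/(2.97−0.201) × (0.6785−0.003240) = 0.3905×0.6752 = 0.2637 kmol/m³.
C_A = C_{A0}e^(−k₁τ) = 3.650 kmol/m³, so C_C = C_{A0}−C_A−C_B = 1.466 kmol/m³; C_B/C_C = 0.180.

0.180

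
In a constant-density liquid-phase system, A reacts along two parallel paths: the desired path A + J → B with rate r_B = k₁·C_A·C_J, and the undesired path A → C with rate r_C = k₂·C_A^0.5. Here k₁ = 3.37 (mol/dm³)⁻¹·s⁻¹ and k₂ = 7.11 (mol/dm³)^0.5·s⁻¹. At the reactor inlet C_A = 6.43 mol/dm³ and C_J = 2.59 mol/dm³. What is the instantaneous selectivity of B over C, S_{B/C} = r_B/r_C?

S_{B/C} = r_B/r_C = (k₁·C_A·C_J)/(k₂·C_A^0.5) = (k₁/k₂)·C_A^0.5·C_J.
= (3.37×6.430×2.590) / (7.11×6.430^0.5) = 56.12/18.03 = 3.11.
Since the desired path is higher order in A, keeping C_A high (PFR or concentrated feed) favours B.

3.11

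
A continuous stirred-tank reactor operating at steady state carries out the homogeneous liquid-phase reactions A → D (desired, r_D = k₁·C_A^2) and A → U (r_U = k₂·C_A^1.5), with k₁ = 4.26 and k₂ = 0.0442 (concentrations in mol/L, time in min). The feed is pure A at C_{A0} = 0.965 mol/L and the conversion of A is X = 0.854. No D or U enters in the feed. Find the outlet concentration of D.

0.802 mol/L

Exit C_A = C_{A0}(1−X) = 0.965×0.146 = 0.1409 mol/L.
A CSTR operates uniformly at the exit composition, giving r_D = 0.08456 and r_U = 0.002337 (each k·C_A^n at C_A = 0.1409).
Fraction of consumed A going to D: r_D/(r_D+r_U) = 0.9731.
C_D = 0.9731·C_{A0}·X = 0.9731×0.965×0.854 = 0.802 mol/L.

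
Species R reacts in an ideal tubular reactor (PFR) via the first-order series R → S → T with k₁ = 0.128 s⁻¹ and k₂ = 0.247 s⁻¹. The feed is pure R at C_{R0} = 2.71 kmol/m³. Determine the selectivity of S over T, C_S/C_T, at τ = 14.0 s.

0.211

For first-order series with pure R initially, C_S(τ) = k₁C_{R0}/(k₂−k₁)·(e^(−k₁τ) − e^(−k₂τ)).
e^(−k₁τ) = e^(−0.128×14.0) = e^(−1.792) = 0.1666; e^(−k₂τ) = e^(−3.458) = 0.03149.
C_S = 0.128×2.71/(0.247−0.128) × (0.1666−0.03149) = 2.915×0.1351 = 0.3939 kmol/m³.
C_R = C_{R0}e^(−k₁τ) = 0.4516 kmol/m³, so C_T = C_{R0}−C_R−C_S = 1.865 kmol/m³; C_S/C_T = 0.211.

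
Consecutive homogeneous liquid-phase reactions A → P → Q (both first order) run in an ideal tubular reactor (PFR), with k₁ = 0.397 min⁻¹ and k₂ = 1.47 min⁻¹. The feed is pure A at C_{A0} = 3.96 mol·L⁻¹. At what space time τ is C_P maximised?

1.22 min

Setting dC_P/dτ = 0 gives τ_opt = ln(k₂/k₁)/(k₂−k₁).
= ln(1.47/0.397)/(1.47−0.397) = ln(3.703)/1.073 = 1.309/1.073 = 1.22 min.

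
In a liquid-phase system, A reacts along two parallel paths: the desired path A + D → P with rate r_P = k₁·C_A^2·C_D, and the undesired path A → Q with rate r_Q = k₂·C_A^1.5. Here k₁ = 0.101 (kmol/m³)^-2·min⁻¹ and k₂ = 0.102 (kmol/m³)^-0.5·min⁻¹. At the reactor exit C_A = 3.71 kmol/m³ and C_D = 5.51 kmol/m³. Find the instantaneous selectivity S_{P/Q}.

10.5

S_{P/Q} = r_P/r_Q = (k₁·C_A^2·C_D)/(k₂·C_A^1.5) = (k₁/k₂)·C_A^0.5·C_D.
= (0.101×3.710^2×5.510) / (0.102×3.710^1.5) = 7.660/0.7289 = 10.5.
Since the desired path is higher order in A, keeping C_A high (PFR or concentrated feed) favours P.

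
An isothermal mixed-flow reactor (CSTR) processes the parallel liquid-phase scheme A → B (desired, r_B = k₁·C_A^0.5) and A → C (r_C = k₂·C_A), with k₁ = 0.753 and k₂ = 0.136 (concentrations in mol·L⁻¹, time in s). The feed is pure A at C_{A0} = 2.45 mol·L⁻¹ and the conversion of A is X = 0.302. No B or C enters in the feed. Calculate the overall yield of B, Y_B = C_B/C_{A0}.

Exit C_A = C_{A0}(1−X) = 2.45×0.698 = 1.710 mol·L⁻¹.
In a CSTR the entire volume is at exit conditions, so r_B = 0.753×1.710^0.5 = 0.9847 and r_C = 0.136×1.710 = 0.2326.
Fraction of consumed A going to B: r_B/(r_B+r_C) = 0.8089.
C_B = 0.8089·C_{A0}·X = 0.8089×2.45×0.302 = 0.599 mol·L⁻¹; Y_B = C_B/C_{A0} = 0.244.

0.244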